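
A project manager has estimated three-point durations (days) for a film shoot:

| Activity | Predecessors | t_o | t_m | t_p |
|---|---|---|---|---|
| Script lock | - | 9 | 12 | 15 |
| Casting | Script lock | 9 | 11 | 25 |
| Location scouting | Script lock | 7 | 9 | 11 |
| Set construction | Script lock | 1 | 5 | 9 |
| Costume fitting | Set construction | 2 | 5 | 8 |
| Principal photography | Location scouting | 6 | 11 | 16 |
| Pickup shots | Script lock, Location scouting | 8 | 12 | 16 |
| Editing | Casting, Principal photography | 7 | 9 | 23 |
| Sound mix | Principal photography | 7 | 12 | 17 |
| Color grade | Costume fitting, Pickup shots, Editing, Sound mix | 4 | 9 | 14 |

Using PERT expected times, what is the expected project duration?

53 days

te_Script lock = (9 + 4·12 + 15)/6 = 72/6 = 12
te_Casting = (9 + 4·11 + 25)/6 = 78/6 = 13
te_Location scouting = (7 + 4·9 + 11)/6 = 54/6 = 9
te_Set construction = (1 + 4·5 + 9)/6 = 30/6 = 5
te_Costume fitting = (2 + 4·5 + 8)/6 = 30/6 = 5
te_Principal photography = (6 + 4·11 + 16)/6 = 66/6 = 11
te_Pickup shots = (8 + 4·12 + 16)/6 = 72/6 = 12
te_Editing = (7 + 4·9 + 23)/6 = 66/6 = 11
te_Sound mix = (7 + 4·12 + 17)/6 = 72/6 = 12
te_Color grade = (4 + 4·9 + 14)/6 = 54/6 = 9

Forward pass:
ES_Script lock = 0; EF_Script lock = 12
ES_Casting = 12; EF_Casting = 12+13 = 25
ES_Location scouting = 12; EF_Location scouting = 12+9 = 21
ES_Set construction = 12; EF_Set construction = 12+5 = 17
ES_Costume fitting = 17; EF_Costume fitting = 17+5 = 22
ES_Principal photography = 21; EF_Principal photography = 21+11 = 32
ES_Pickup shots = max(EF_Script lock=12, EF_Location scouting=21) = 21; EF_Pickup shots = 21+12 = 33
ES_Editing = max(EF_Casting=25, EF_Principal photography=32) = 32; EF_Editing = 32+11 = 43
ES_Sound mix = 32; EF_Sound mix = 32+12 = 44
ES_Color grade = max(EF_Costume fitting=22, EF_Pickup shots=33, EF_Editing=43, EF_Sound mix=44) = 44; EF_Color grade = 44+9 = 53
Expected project duration μ = 53 days. Critical path: Script lock → Location scouting → Principal photography → Sound mix → Color grade.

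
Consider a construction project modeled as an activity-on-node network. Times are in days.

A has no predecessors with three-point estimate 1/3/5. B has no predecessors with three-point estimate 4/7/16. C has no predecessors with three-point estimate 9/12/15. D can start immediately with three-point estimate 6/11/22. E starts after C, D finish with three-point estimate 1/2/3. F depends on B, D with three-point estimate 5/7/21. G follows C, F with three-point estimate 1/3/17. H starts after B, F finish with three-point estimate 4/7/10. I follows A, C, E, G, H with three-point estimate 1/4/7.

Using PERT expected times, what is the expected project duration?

32 days

te_A = (1 + 4·3 + 5)/6 = 18/6 = 3
te_B = (4 + 4·7 + 16)/6 = 48/6 = 8
te_C = (9 + 4·12 + 15)/6 = 72/6 = 12
te_D = (6 + 4·11 + 22)/6 = 72/6 = 12
te_E = (1 + 4·2 + 3)/6 = 12/6 = 2
te_F = (5 + 4·7 + 21)/6 = 54/6 = 9
te_G = (1 + 4·3 + 17)/6 = 30/6 = 5
te_H = (4 + 4·7 + 10)/6 = 42/6 = 7
te_I = (1 + 4·4 + 7)/6 = 24/6 = 4

Forward pass:
ES_A = 0; EF_A = 3
ES_B = 0; EF_B = 8
ES_C = 0; EF_C = 12
ES_D = 0; EF_D = 12
ES_E = max(EF_C=12, EF_D=12) = 12; EF_E = 12+2 = 14
ES_F = max(EF_B=8, EF_D=12) = 12; EF_F = 12+9 = 21
ES_G = max(EF_C=12, EF_F=21) = 21; EF_G = 21+5 = 26
ES_H = max(EF_B=8, EF_F=21) = 21; EF_H = 21+7 = 28
ES_I = max(EF_A=3, EF_C=12, EF_E=14, EF_G=26, EF_H=28) = 28; EF_I = 28+4 = 32
Expected project duration μ = 32 days. Critical path: D → F → H → I.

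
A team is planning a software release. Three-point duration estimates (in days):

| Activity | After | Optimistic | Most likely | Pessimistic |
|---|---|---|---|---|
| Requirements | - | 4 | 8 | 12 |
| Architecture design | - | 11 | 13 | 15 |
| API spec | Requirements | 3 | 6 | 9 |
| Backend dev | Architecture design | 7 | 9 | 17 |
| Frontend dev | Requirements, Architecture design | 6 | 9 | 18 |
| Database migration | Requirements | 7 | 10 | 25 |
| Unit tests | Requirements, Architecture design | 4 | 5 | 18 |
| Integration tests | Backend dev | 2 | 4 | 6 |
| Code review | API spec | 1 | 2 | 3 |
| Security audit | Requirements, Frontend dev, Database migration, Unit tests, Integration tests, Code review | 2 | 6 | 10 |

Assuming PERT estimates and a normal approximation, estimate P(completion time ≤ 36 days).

te_Requirements = (4 + 4·8 + 12)/6 = 48/6 = 8; σ²_Requirements = ((12−4)/6)² = 1.778
te_Architecture design = (11 + 4·13 + 15)/6 = 78/6 = 13; σ²_Architecture design = ((15−11)/6)² = 0.444
te_API spec = (3 + 4·6 + 9)/6 = 36/6 = 6; σ²_API spec = ((9−3)/6)² = 1.000
te_Backend dev = (7 + 4·9 + 17)/6 = 60/6 = 10; σ²_Backend dev = ((17−7)/6)² = 2.778
te_Frontend dev = (6 + 4·9 + 18)/6 = 60/6 = 10; σ²_Frontend dev = ((18−6)/6)² = 4.000
te_Database migration = (7 + 4·10 + 25)/6 = 72/6 = 12; σ²_Database migration = ((25−7)/6)² = 9.000
te_Unit tests = (4 + 4·5 + 18)/6 = 42/6 = 7; σ²_Unit tests = ((18−4)/6)² = 5.444
te_Integration tests = (2 + 4·4 + 6)/6 = 24/6 = 4; σ²_Integration tests = ((6−2)/6)² = 0.444
te_Code review = (1 + 4·2 + 3)/6 = 12/6 = 2; σ²_Code review = ((3−1)/6)² = 0.111
te_Security audit = (2 + 4·6 + 10)/6 = 36/6 = 6; σ²_Security audit = ((10−2)/6)² = 1.778

Forward pass:
ES_Requirements = 0; EF_Requirements = 8
ES_Architecture design = 0; EF_Architecture design = 13
ES_API spec = 8; EF_API spec = 8+6 = 14
ES_Backend dev = 13; EF_Backend dev = 13+10 = 23
ES_Frontend dev = max(EF_Requirements=8, EF_Architecture design=13) = 13; EF_Frontend dev = 13+10 = 23
ES_Database migration = 8; EF_Database migration = 8+12 = 20
ES_Unit tests = max(EF_Requirements=8, EF_Architecture design=13) = 13; EF_Unit tests = 13+7 = 20
ES_Integration tests = 23; EF_Integration tests = 23+4 = 27
ES_Code review = 14; EF_Code review = 14+2 = 16
ES_Security audit = max(EF_Requirements=8, EF_Frontend dev=23, EF_Database migration=20, EF_Unit tests=20, EF_Integration tests=27, EF_Code review=16) = 27; EF_Security audit = 27+6 = 33
Expected project duration μ = 33 days. Critical path: Architecture design → Backend dev → Integration tests → Security audit.

Variance along critical path = 0.444 + 2.778 + 0.444 + 1.778 = 5.444; σ = √5.444 = 2.333 days.
Z = (36 − 33) / 2.333 = 1.286
P(T ≤ 36) = Φ(1.286) ≈ 0.901

0.901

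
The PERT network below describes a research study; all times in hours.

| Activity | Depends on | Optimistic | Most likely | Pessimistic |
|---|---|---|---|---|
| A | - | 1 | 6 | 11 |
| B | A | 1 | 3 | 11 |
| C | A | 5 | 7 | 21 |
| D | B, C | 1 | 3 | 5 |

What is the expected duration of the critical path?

te_A = (1 + 4·6 + 11)/6 = 36/6 = 6
te_B = (1 + 4·3 + 11)/6 = 24/6 = 4
te_C = (5 + 4·7 + 21)/6 = 54/6 = 9
te_D = (1 + 4·3 + 5)/6 = 18/6 = 3

Forward pass:
ES_A = 0; EF_A = 6
ES_B = 6; EF_B = 6+4 = 10
ES_C = 6; EF_C = 6+9 = 15
ES_D = max(EF_B=10, EF_C=15) = 15; EF_D = 15+3 = 18
Expected project duration μ = 18 hours. Critical path: A → C → D.

18 hours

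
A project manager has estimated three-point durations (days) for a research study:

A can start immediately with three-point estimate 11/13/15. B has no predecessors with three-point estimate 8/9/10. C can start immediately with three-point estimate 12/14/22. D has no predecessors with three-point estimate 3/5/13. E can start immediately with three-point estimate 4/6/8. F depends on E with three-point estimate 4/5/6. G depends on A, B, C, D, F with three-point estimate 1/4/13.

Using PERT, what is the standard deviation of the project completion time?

2.60 days

te_A = (11 + 4·13 + 15)/6 = 78/6 = 13; σ²_A = ((15−11)/6)² = 0.444
te_B = (8 + 4·9 + 10)/6 = 54/6 = 9; σ²_B = ((10−8)/6)² = 0.111
te_C = (12 + 4·14 + 22)/6 = 90/6 = 15; σ²_C = ((22−12)/6)² = 2.778
te_D = (3 + 4·5 + 13)/6 = 36/6 = 6; σ²_D = ((13−3)/6)² = 2.778
te_E = (4 + 4·6 + 8)/6 = 36/6 = 6; σ²_E = ((8−4)/6)² = 0.444
te_F = (4 + 4·5 + 6)/6 = 30/6 = 5; σ²_F = ((6−4)/6)² = 0.111
te_G = (1 + 4·4 + 13)/6 = 30/6 = 5; σ²_G = ((13−1)/6)² = 4.000

Forward pass:
ES_A = 0; EF_A = 13
ES_B = 0; EF_B = 9
ES_C = 0; EF_C = 15
ES_D = 0; EF_D = 6
ES_E = 0; EF_E = 6
ES_F = 6; EF_F = 6+5 = 11
ES_G = max(EF_A=13, EF_B=9, EF_C=15, EF_D=6, EF_F=11) = 15; EF_G = 15+5 = 20
Expected project duration μ = 20 days. Critical path: C → G.

Variance along critical path = 2.778 + 4.000 = 6.778
σ = √6.778 = 2.603 days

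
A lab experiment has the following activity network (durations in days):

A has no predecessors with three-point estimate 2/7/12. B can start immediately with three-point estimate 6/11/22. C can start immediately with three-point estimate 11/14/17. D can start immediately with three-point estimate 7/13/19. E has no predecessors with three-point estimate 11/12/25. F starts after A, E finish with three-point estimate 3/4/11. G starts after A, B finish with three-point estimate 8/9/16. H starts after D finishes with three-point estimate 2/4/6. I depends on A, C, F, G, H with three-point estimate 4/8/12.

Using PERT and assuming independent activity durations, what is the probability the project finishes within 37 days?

0.984

te_A = (2 + 4·7 + 12)/6 = 42/6 = 7; σ²_A = ((12−2)/6)² = 2.778
te_B = (6 + 4·11 + 22)/6 = 72/6 = 12; σ²_B = ((22−6)/6)² = 7.111
te_C = (11 + 4·14 + 17)/6 = 84/6 = 14; σ²_C = ((17−11)/6)² = 1.000
te_D = (7 + 4·13 + 19)/6 = 78/6 = 13; σ²_D = ((19−7)/6)² = 4.000
te_E = (11 + 4·12 + 25)/6 = 84/6 = 14; σ²_E = ((25−11)/6)² = 5.444
te_F = (3 + 4·4 + 11)/6 = 30/6 = 5; σ²_F = ((11−3)/6)² = 1.778
te_G = (8 + 4·9 + 16)/6 = 60/6 = 10; σ²_G = ((16−8)/6)² = 1.778
te_H = (2 + 4·4 + 6)/6 = 24/6 = 4; σ²_H = ((6−2)/6)² = 0.444
te_I = (4 + 4·8 + 12)/6 = 48/6 = 8; σ²_I = ((12−4)/6)² = 1.778

Forward pass:
ES_A = 0; EF_A = 7
ES_B = 0; EF_B = 12
ES_C = 0; EF_C = 14
ES_D = 0; EF_D = 13
ES_E = 0; EF_E = 14
ES_F = max(EF_A=7, EF_E=14) = 14; EF_F = 14+5 = 19
ES_G = max(EF_A=7, EF_B=12) = 12; EF_G = 12+10 = 22
ES_H = 13; EF_H = 13+4 = 17
ES_I = max(EF_A=7, EF_C=14, EF_F=19, EF_G=22, EF_H=17) = 22; EF_I = 22+8 = 30
Expected project duration μ = 30 days. Critical path: B → G → I.

Variance along critical path = 7.111 + 1.778 + 1.778 = 10.667; σ = √10.667 = 3.266 days.
Z = (37 − 30) / 3.266 = 2.143
P(T ≤ 37) = Φ(2.143) ≈ 0.984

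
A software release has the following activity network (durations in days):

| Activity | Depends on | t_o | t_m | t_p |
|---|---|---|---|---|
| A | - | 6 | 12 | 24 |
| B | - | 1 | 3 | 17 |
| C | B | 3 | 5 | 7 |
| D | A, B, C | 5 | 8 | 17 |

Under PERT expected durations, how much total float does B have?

te_A = (6 + 4·12 + 24)/6 = 78/6 = 13
te_B = (1 + 4·3 + 17)/6 = 30/6 = 5
te_C = (3 + 4·5 + 7)/6 = 30/6 = 5
te_D = (5 + 4·8 + 17)/6 = 54/6 = 9

Forward pass:
ES_A = 0; EF_A = 13
ES_B = 0; EF_B = 5
ES_C = 5; EF_C = 5+5 = 10
ES_D = max(EF_A=13, EF_B=5, EF_C=10) = 13; EF_D = 13+9 = 22
Expected project duration μ = 22 days. Critical path: A → D.

Backward pass:
LF_D = 22; LS_D = 22−9 = 13
LF_C = LS_D = 13; LS_C = 13−5 = 8
LF_B = min(LS_C=8, LS_D=13) = 8; LS_B = 8−5 = 3
LF_A = LS_D = 13; LS_A = 13−13 = 0
Slack_B = LS_B − ES_B = 3 − 0 = 3

3 days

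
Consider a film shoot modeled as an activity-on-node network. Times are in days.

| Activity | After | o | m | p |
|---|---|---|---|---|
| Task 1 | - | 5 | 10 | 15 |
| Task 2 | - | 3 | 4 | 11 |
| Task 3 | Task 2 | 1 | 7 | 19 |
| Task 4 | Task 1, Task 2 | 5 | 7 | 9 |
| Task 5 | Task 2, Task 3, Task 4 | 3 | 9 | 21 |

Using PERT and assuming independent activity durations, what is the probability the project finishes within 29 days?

te_Task 1 = (5 + 4·10 + 15)/6 = 60/6 = 10; σ²_Task 1 = ((15−5)/6)² = 2.778
te_Task 2 = (3 + 4·4 + 11)/6 = 30/6 = 5; σ²_Task 2 = ((11−3)/6)² = 1.778
te_Task 3 = (1 + 4·7 + 19)/6 = 48/6 = 8; σ²_Task 3 = ((19−1)/6)² = 9.000
te_Task 4 = (5 + 4·7 + 9)/6 = 42/6 = 7; σ²_Task 4 = ((9−5)/6)² = 0.444
te_Task 5 = (3 + 4·9 + 21)/6 = 60/6 = 10; σ²_Task 5 = ((21−3)/6)² = 9.000

Forward pass:
ES_Task 1 = 0; EF_Task 1 = 10
ES_Task 2 = 0; EF_Task 2 = 5
ES_Task 3 = 5; EF_Task 3 = 5+8 = 13
ES_Task 4 = max(EF_Task 1=10, EF_Task 2=5) = 10; EF_Task 4 = 10+7 = 17
ES_Task 5 = max(EF_Task 2=5, EF_Task 3=13, EF_Task 4=17) = 17; EF_Task 5 = 17+10 = 27
Expected project duration μ = 27 days. Critical path: Task 1 → Task 4 → Task 5.

Variance along critical path = 2.778 + 0.444 + 9.000 = 12.222; σ = √12.222 = 3.496 days.
Z = (29 − 27) / 3.496 = 0.572
P(T ≤ 29) = Φ(0.572) ≈ 0.716

0.716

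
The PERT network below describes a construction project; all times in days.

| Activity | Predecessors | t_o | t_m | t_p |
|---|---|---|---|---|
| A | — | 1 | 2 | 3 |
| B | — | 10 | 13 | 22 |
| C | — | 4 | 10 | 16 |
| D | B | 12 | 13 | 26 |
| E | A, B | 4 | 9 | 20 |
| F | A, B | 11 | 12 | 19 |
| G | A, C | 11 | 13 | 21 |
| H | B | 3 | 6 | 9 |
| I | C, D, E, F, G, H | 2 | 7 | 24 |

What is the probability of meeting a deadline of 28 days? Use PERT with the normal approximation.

0.018

te_A = (1 + 4·2 + 3)/6 = 12/6 = 2; σ²_A = ((3−1)/6)² = 0.111
te_B = (10 + 4·13 + 22)/6 = 84/6 = 14; σ²_B = ((22−10)/6)² = 4.000
te_C = (4 + 4·10 + 16)/6 = 60/6 = 10; σ²_C = ((16−4)/6)² = 4.000
te_D = (12 + 4·13 + 26)/6 = 90/6 = 15; σ²_D = ((26−12)/6)² = 5.444
te_E = (4 + 4·9 + 20)/6 = 60/6 = 10; σ²_E = ((20−4)/6)² = 7.111
te_F = (11 + 4·12 + 19)/6 = 78/6 = 13; σ²_F = ((19−11)/6)² = 1.778
te_G = (11 + 4·13 + 21)/6 = 84/6 = 14; σ²_G = ((21−11)/6)² = 2.778
te_H = (3 + 4·6 + 9)/6 = 36/6 = 6; σ²_H = ((9−3)/6)² = 1.000
te_I = (2 + 4·7 + 24)/6 = 54/6 = 9; σ²_I = ((24−2)/6)² = 13.444

Forward pass:
ES_A = 0; EF_A = 2
ES_B = 0; EF_B = 14
ES_C = 0; EF_C = 10
ES_D = 14; EF_D = 14+15 = 29
ES_E = max(EF_A=2, EF_B=14) = 14; EF_E = 14+10 = 24
ES_F = max(EF_A=2, EF_B=14) = 14; EF_F = 14+13 = 27
ES_G = max(EF_A=2, EF_C=10) = 10; EF_G = 10+14 = 24
ES_H = 14; EF_H = 14+6 = 20
ES_I = max(EF_C=10, EF_D=29, EF_E=24, EF_F=27, EF_G=24, EF_H=20) = 29; EF_I = 29+9 = 38
Expected project duration μ = 38 days. Critical path: B → D → I.

Variance along critical path = 4.000 + 5.444 + 13.444 = 22.889; σ = √22.889 = 4.784 days.
Z = (28 − 38) / 4.784 = -2.090
P(T ≤ 28) = Φ(-2.090) ≈ 0.018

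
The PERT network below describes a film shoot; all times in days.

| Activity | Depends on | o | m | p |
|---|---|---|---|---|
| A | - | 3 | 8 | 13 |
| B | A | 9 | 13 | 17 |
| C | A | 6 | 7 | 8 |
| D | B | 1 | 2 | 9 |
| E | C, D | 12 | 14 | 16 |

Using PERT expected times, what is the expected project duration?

te_A = (3 + 4·8 + 13)/6 = 48/6 = 8
te_B = (9 + 4·13 + 17)/6 = 78/6 = 13
te_C = (6 + 4·7 + 8)/6 = 42/6 = 7
te_D = (1 + 4·2 + 9)/6 = 18/6 = 3
te_E = (12 + 4·14 + 16)/6 = 84/6 = 14

Forward pass:
ES_A = 0; EF_A = 8
ES_B = 8; EF_B = 8+13 = 21
ES_C = 8; EF_C = 8+7 = 15
ES_D = 21; EF_D = 21+3 = 24
ES_E = max(EF_C=15, EF_D=24) = 24; EF_E = 24+14 = 38
Expected project duration μ = 38 days. Critical path: A → B → D → E.

38 days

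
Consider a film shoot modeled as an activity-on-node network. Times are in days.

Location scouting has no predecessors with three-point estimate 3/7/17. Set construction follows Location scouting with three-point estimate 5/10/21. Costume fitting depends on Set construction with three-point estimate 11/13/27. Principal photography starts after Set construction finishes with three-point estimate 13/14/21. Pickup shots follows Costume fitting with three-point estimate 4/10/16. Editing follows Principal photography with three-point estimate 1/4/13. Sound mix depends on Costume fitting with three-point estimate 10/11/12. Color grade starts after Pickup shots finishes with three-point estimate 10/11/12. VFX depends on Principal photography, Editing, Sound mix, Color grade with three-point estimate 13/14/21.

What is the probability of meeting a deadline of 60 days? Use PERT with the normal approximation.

0.024

te_Location scouting = (3 + 4·7 + 17)/6 = 48/6 = 8; σ²_Location scouting = ((17−3)/6)² = 5.444
te_Set construction = (5 + 4·10 + 21)/6 = 66/6 = 11; σ²_Set construction = ((21−5)/6)² = 7.111
te_Costume fitting = (11 + 4·13 + 27)/6 = 90/6 = 15; σ²_Costume fitting = ((27−11)/6)² = 7.111
te_Principal photography = (13 + 4·14 + 21)/6 = 90/6 = 15; σ²_Principal photography = ((21−13)/6)² = 1.778
te_Pickup shots = (4 + 4·10 + 16)/6 = 60/6 = 10; σ²_Pickup shots = ((16−4)/6)² = 4.000
te_Editing = (1 + 4·4 + 13)/6 = 30/6 = 5; σ²_Editing = ((13−1)/6)² = 4.000
te_Sound mix = (10 + 4·11 + 12)/6 = 66/6 = 11; σ²_Sound mix = ((12−10)/6)² = 0.111
te_Color grade = (10 + 4·11 + 12)/6 = 66/6 = 11; σ²_Color grade = ((12−10)/6)² = 0.111
te_VFX = (13 + 4·14 + 21)/6 = 90/6 = 15; σ²_VFX = ((21−13)/6)² = 1.778

Forward pass:
ES_Location scouting = 0; EF_Location scouting = 8
ES_Set construction = 8; EF_Set construction = 8+11 = 19
ES_Costume fitting = 19; EF_Costume fitting = 19+15 = 34
ES_Principal photography = 19; EF_Principal photography = 19+15 = 34
ES_Pickup shots = 34; EF_Pickup shots = 34+10 = 44
ES_Editing = 34; EF_Editing = 34+5 = 39
ES_Sound mix = 34; EF_Sound mix = 34+11 = 45
ES_Color grade = 44; EF_Color grade = 44+11 = 55
ES_VFX = max(EF_Principal photography=34, EF_Editing=39, EF_Sound mix=45, EF_Color grade=55) = 55; EF_VFX = 55+15 = 70
Expected project duration μ = 70 days. Critical path: Location scouting → Set construction → Costume fitting → Pickup shots → Color grade → VFX.

Variance along critical path = 5.444 + 7.111 + 7.111 + 4.000 + 0.111 + 1.778 = 25.556; σ = √25.556 = 5.055 days.
Z = (60 − 70) / 5.055 = -1.978
P(T ≤ 60) = Φ(-1.978) ≈ 0.024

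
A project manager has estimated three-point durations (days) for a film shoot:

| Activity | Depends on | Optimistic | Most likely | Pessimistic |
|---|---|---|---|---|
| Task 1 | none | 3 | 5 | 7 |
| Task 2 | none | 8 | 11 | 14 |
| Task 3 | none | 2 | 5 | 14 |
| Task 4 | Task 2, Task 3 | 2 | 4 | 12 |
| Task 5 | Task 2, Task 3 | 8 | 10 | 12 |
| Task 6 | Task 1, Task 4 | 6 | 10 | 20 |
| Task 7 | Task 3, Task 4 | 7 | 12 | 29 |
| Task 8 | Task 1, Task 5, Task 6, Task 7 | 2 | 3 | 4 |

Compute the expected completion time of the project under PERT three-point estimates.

te_Task 1 = (3 + 4·5 + 7)/6 = 30/6 = 5
te_Task 2 = (8 + 4·11 + 14)/6 = 66/6 = 11
te_Task 3 = (2 + 4·5 + 14)/6 = 36/6 = 6
te_Task 4 = (2 + 4·4 + 12)/6 = 30/6 = 5
te_Task 5 = (8 + 4·10 + 12)/6 = 60/6 = 10
te_Task 6 = (6 + 4·10 + 20)/6 = 66/6 = 11
te_Task 7 = (7 + 4·12 + 29)/6 = 84/6 = 14
te_Task 8 = (2 + 4·3 + 4)/6 = 18/6 = 3

Forward pass:
ES_Task 1 = 0; EF_Task 1 = 5
ES_Task 2 = 0; EF_Task 2 = 11
ES_Task 3 = 0; EF_Task 3 = 6
ES_Task 4 = max(EF_Task 2=11, EF_Task 3=6) = 11; EF_Task 4 = 11+5 = 16
ES_Task 5 = max(EF_Task 2=11, EF_Task 3=6) = 11; EF_Task 5 = 11+10 = 21
ES_Task 6 = max(EF_Task 1=5, EF_Task 4=16) = 16; EF_Task 6 = 16+11 = 27
ES_Task 7 = max(EF_Task 3=6, EF_Task 4=16) = 16; EF_Task 7 = 16+14 = 30
ES_Task 8 = max(EF_Task 1=5, EF_Task 5=21, EF_Task 6=27, EF_Task 7=30) = 30; EF_Task 8 = 30+3 = 33
Expected project duration μ = 33 days. Critical path: Task 2 → Task 4 → Task 7 → Task 8.

33 days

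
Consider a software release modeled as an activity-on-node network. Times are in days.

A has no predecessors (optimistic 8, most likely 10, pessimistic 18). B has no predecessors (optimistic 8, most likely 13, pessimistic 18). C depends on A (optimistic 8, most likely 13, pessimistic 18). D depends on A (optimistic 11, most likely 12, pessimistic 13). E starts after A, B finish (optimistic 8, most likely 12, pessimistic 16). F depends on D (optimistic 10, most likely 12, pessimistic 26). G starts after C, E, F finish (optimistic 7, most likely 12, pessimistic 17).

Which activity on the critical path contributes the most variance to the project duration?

F

te_A = (8 + 4·10 + 18)/6 = 66/6 = 11; σ²_A = ((18−8)/6)² = 2.778
te_B = (8 + 4·13 + 18)/6 = 78/6 = 13; σ²_B = ((18−8)/6)² = 2.778
te_C = (8 + 4·13 + 18)/6 = 78/6 = 13; σ²_C = ((18−8)/6)² = 2.778
te_D = (11 + 4·12 + 13)/6 = 72/6 = 12; σ²_D = ((13−11)/6)² = 0.111
te_E = (8 + 4·12 + 16)/6 = 72/6 = 12; σ²_E = ((16−8)/6)² = 1.778
te_F = (10 + 4·12 + 26)/6 = 84/6 = 14; σ²_F = ((26−10)/6)² = 7.111
te_G = (7 + 4·12 + 17)/6 = 72/6 = 12; σ²_G = ((17−7)/6)² = 2.778

Forward pass:
ES_A = 0; EF_A = 11
ES_B = 0; EF_B = 13
ES_C = 11; EF_C = 11+13 = 24
ES_D = 11; EF_D = 11+12 = 23
ES_E = max(EF_A=11, EF_B=13) = 13; EF_E = 13+12 = 25
ES_F = 23; EF_F = 23+14 = 37
ES_G = max(EF_C=24, EF_E=25, EF_F=37) = 37; EF_G = 37+12 = 49
Expected project duration μ = 49 days. Critical path: A → D → F → G.

Variances on critical path: σ²_A=2.778, σ²_D=0.111, σ²_F=7.111, σ²_G=2.778.
Largest is σ²_F = 7.111.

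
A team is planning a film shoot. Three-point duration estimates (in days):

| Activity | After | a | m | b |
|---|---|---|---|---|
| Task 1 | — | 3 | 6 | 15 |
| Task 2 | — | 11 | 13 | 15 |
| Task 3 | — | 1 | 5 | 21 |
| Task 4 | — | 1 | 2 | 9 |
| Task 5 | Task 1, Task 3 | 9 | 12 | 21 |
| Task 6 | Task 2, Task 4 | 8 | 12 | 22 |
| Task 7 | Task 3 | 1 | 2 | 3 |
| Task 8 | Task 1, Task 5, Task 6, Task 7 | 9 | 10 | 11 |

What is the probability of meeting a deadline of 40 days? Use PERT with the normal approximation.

0.949

te_Task 1 = (3 + 4·6 + 15)/6 = 42/6 = 7; σ²_Task 1 = ((15−3)/6)² = 4.000
te_Task 2 = (11 + 4·13 + 15)/6 = 78/6 = 13; σ²_Task 2 = ((15−11)/6)² = 0.444
te_Task 3 = (1 + 4·5 + 21)/6 = 42/6 = 7; σ²_Task 3 = ((21−1)/6)² = 11.111
te_Task 4 = (1 + 4·2 + 9)/6 = 18/6 = 3; σ²_Task 4 = ((9−1)/6)² = 1.778
te_Task 5 = (9 + 4·12 + 21)/6 = 78/6 = 13; σ²_Task 5 = ((21−9)/6)² = 4.000
te_Task 6 = (8 + 4·12 + 22)/6 = 78/6 = 13; σ²_Task 6 = ((22−8)/6)² = 5.444
te_Task 7 = (1 + 4·2 + 3)/6 = 12/6 = 2; σ²_Task 7 = ((3−1)/6)² = 0.111
te_Task 8 = (9 + 4·10 + 11)/6 = 60/6 = 10; σ²_Task 8 = ((11−9)/6)² = 0.111

Forward pass:
ES_Task 1 = 0; EF_Task 1 = 7
ES_Task 2 = 0; EF_Task 2 = 13
ES_Task 3 = 0; EF_Task 3 = 7
ES_Task 4 = 0; EF_Task 4 = 3
ES_Task 5 = max(EF_Task 1=7, EF_Task 3=7) = 7; EF_Task 5 = 7+13 = 20
ES_Task 6 = max(EF_Task 2=13, EF_Task 4=3) = 13; EF_Task 6 = 13+13 = 26
ES_Task 7 = 7; EF_Task 7 = 7+2 = 9
ES_Task 8 = max(EF_Task 1=7, EF_Task 5=20, EF_Task 6=26, EF_Task 7=9) = 26; EF_Task 8 = 26+10 = 36
Expected project duration μ = 36 days. Critical path: Task 2 → Task 6 → Task 8.

Variance along critical path = 0.444 + 5.444 + 0.111 = 6.000; σ = √6.000 = 2.449 days.
Z = (40 − 36) / 2.449 = 1.633
P(T ≤ 40) = Φ(1.633) ≈ 0.949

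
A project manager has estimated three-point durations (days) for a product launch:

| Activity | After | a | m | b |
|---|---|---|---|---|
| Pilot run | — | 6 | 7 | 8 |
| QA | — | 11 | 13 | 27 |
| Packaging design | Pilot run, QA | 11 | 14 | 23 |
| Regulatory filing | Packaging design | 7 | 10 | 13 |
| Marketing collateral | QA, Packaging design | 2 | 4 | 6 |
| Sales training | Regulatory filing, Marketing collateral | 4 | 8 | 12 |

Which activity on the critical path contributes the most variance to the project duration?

QA

te_Pilot run = (6 + 4·7 + 8)/6 = 42/6 = 7; σ²_Pilot run = ((8−6)/6)² = 0.111
te_QA = (11 + 4·13 + 27)/6 = 90/6 = 15; σ²_QA = ((27−11)/6)² = 7.111
te_Packaging design = (11 + 4·14 + 23)/6 = 90/6 = 15; σ²_Packaging design = ((23−11)/6)² = 4.000
te_Regulatory filing = (7 + 4·10 + 13)/6 = 60/6 = 10; σ²_Regulatory filing = ((13−7)/6)² = 1.000
te_Marketing collateral = (2 + 4·4 + 6)/6 = 24/6 = 4; σ²_Marketing collateral = ((6−2)/6)² = 0.444
te_Sales training = (4 + 4·8 + 12)/6 = 48/6 = 8; σ²_Sales training = ((12−4)/6)² = 1.778

Forward pass:
ES_Pilot run = 0; EF_Pilot run = 7
ES_QA = 0; EF_QA = 15
ES_Packaging design = max(EF_Pilot run=7, EF_QA=15) = 15; EF_Packaging design = 15+15 = 30
ES_Regulatory filing = 30; EF_Regulatory filing = 30+10 = 40
ES_Marketing collateral = max(EF_QA=15, EF_Packaging design=30) = 30; EF_Marketing collateral = 30+4 = 34
ES_Sales training = max(EF_Regulatory filing=40, EF_Marketing collateral=34) = 40; EF_Sales training = 40+8 = 48
Expected project duration μ = 48 days. Critical path: QA → Packaging design → Regulatory filing → Sales training.

Variances on critical path: σ²_QA=7.111, σ²_Packaging design=4.000, σ²_Regulatory filing=1.000, σ²_Sales training=1.778.
Largest is σ²_QA = 7.111.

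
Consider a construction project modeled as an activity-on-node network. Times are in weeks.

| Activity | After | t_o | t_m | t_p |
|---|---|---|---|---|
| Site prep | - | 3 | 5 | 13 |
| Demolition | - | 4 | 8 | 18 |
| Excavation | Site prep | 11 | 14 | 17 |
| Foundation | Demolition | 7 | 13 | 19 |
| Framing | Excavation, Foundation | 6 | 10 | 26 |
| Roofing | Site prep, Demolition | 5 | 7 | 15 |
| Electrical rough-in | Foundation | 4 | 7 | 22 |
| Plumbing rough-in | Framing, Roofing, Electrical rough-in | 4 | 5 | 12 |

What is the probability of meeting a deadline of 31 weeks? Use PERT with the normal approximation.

te_Site prep = (3 + 4·5 + 13)/6 = 36/6 = 6; σ²_Site prep = ((13−3)/6)² = 2.778
te_Demolition = (4 + 4·8 + 18)/6 = 54/6 = 9; σ²_Demolition = ((18−4)/6)² = 5.444
te_Excavation = (11 + 4·14 + 17)/6 = 84/6 = 14; σ²_Excavation = ((17−11)/6)² = 1.000
te_Foundation = (7 + 4·13 + 19)/6 = 78/6 = 13; σ²_Foundation = ((19−7)/6)² = 4.000
te_Framing = (6 + 4·10 + 26)/6 = 72/6 = 12; σ²_Framing = ((26−6)/6)² = 11.111
te_Roofing = (5 + 4·7 + 15)/6 = 48/6 = 8; σ²_Roofing = ((15−5)/6)² = 2.778
te_Electrical rough-in = (4 + 4·7 + 22)/6 = 54/6 = 9; σ²_Electrical rough-in = ((22−4)/6)² = 9.000
te_Plumbing rough-in = (4 + 4·5 + 12)/6 = 36/6 = 6; σ²_Plumbing rough-in = ((12−4)/6)² = 1.778

Forward pass:
ES_Site prep = 0; EF_Site prep = 6
ES_Demolition = 0; EF_Demolition = 9
ES_Excavation = 6; EF_Excavation = 6+14 = 20
ES_Foundation = 9; EF_Foundation = 9+13 = 22
ES_Framing = max(EF_Excavation=20, EF_Foundation=22) = 22; EF_Framing = 22+12 = 34
ES_Roofing = max(EF_Site prep=6, EF_Demolition=9) = 9; EF_Roofing = 9+8 = 17
ES_Electrical rough-in = 22; EF_Electrical rough-in = 22+9 = 31
ES_Plumbing rough-in = max(EF_Framing=34, EF_Roofing=17, EF_Electrical rough-in=31) = 34; EF_Plumbing rough-in = 34+6 = 40
Expected project duration μ = 40 weeks. Critical path: Demolition → Foundation → Framing → Plumbing rough-in.

Variance along critical path = 5.444 + 4.000 + 11.111 + 1.778 = 22.333; σ = √22.333 = 4.726 weeks.
Z = (31 − 40) / 4.726 = -1.904
P(T ≤ 31) = Φ(-1.904) ≈ 0.028

0.028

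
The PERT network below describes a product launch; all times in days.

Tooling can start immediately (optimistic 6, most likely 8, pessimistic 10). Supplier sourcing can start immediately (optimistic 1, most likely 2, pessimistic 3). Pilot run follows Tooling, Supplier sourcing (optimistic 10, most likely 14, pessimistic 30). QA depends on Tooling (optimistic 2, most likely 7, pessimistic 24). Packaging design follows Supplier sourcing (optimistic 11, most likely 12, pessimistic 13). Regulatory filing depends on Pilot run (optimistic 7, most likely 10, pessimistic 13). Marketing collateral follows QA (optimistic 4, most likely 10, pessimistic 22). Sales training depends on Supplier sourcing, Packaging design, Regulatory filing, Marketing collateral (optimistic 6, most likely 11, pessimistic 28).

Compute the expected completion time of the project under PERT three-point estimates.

te_Tooling = (6 + 4·8 + 10)/6 = 48/6 = 8
te_Supplier sourcing = (1 + 4·2 + 3)/6 = 12/6 = 2
te_Pilot run = (10 + 4·14 + 30)/6 = 96/6 = 16
te_QA = (2 + 4·7 + 24)/6 = 54/6 = 9
te_Packaging design = (11 + 4·12 + 13)/6 = 72/6 = 12
te_Regulatory filing = (7 + 4·10 + 13)/6 = 60/6 = 10
te_Marketing collateral = (4 + 4·10 + 22)/6 = 66/6 = 11
te_Sales training = (6 + 4·11 + 28)/6 = 78/6 = 13

Forward pass:
ES_Tooling = 0; EF_Tooling = 8
ES_Supplier sourcing = 0; EF_Supplier sourcing = 2
ES_Pilot run = max(EF_Tooling=8, EF_Supplier sourcing=2) = 8; EF_Pilot run = 8+16 = 24
ES_QA = 8; EF_QA = 8+9 = 17
ES_Packaging design = 2; EF_Packaging design = 2+12 = 14
ES_Regulatory filing = 24; EF_Regulatory filing = 24+10 = 34
ES_Marketing collateral = 17; EF_Marketing collateral = 17+11 = 28
ES_Sales training = max(EF_Supplier sourcing=2, EF_Packaging design=14, EF_Regulatory filing=34, EF_Marketing collateral=28) = 34; EF_Sales training = 34+13 = 47
Expected project duration μ = 47 days. Critical path: Tooling → Pilot run → Regulatory filing → Sales training.

47 days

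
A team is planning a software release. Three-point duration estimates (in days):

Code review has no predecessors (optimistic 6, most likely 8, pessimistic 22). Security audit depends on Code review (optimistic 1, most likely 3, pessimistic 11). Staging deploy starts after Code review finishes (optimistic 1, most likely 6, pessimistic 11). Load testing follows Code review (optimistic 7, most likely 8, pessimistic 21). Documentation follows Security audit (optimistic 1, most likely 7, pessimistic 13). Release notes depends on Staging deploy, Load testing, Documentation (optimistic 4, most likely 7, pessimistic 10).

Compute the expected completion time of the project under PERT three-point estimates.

te_Code review = (6 + 4·8 + 22)/6 = 60/6 = 10
te_Security audit = (1 + 4·3 + 11)/6 = 24/6 = 4
te_Staging deploy = (1 + 4·6 + 11)/6 = 36/6 = 6
te_Load testing = (7 + 4·8 + 21)/6 = 60/6 = 10
te_Documentation = (1 + 4·7 + 13)/6 = 42/6 = 7
te_Release notes = (4 + 4·7 + 10)/6 = 42/6 = 7

Forward pass:
ES_Code review = 0; EF_Code review = 10
ES_Security audit = 10; EF_Security audit = 10+4 = 14
ES_Staging deploy = 10; EF_Staging deploy = 10+6 = 16
ES_Load testing = 10; EF_Load testing = 10+10 = 20
ES_Documentation = 14; EF_Documentation = 14+7 = 21
ES_Release notes = max(EF_Staging deploy=16, EF_Load testing=20, EF_Documentation=21) = 21; EF_Release notes = 21+7 = 28
Expected project duration μ = 28 days. Critical path: Code review → Security audit → Documentation → Release notes.

28 days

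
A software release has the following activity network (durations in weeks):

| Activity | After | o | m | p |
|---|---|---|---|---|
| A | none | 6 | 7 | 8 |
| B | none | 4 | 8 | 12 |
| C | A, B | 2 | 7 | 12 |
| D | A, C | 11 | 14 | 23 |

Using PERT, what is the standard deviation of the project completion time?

te_A = (6 + 4·7 + 8)/6 = 42/6 = 7; σ²_A = ((8−6)/6)² = 0.111
te_B = (4 + 4·8 + 12)/6 = 48/6 = 8; σ²_B = ((12−4)/6)² = 1.778
te_C = (2 + 4·7 + 12)/6 = 42/6 = 7; σ²_C = ((12−2)/6)² = 2.778
te_D = (11 + 4·14 + 23)/6 = 90/6 = 15; σ²_D = ((23−11)/6)² = 4.000

Forward pass:
ES_A = 0; EF_A = 7
ES_B = 0; EF_B = 8
ES_C = max(EF_A=7, EF_B=8) = 8; EF_C = 8+7 = 15
ES_D = max(EF_A=7, EF_C=15) = 15; EF_D = 15+15 = 30
Expected project duration μ = 30 weeks. Critical path: B → C → D.

Variance along critical path = 1.778 + 2.778 + 4.000 = 8.556
σ = √8.556 = 2.925 weeks

2.92 weeks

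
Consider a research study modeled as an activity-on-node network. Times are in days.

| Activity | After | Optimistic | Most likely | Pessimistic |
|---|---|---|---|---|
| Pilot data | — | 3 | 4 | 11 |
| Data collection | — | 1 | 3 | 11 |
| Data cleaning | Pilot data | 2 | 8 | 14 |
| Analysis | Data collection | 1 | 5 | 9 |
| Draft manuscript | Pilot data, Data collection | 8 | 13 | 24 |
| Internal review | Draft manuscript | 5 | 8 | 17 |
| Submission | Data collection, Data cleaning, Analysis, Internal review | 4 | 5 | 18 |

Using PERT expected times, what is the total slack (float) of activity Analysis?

19 days

te_Pilot data = (3 + 4·4 + 11)/6 = 30/6 = 5
te_Data collection = (1 + 4·3 + 11)/6 = 24/6 = 4
te_Data cleaning = (2 + 4·8 + 14)/6 = 48/6 = 8
te_Analysis = (1 + 4·5 + 9)/6 = 30/6 = 5
te_Draft manuscript = (8 + 4·13 + 24)/6 = 84/6 = 14
te_Internal review = (5 + 4·8 + 17)/6 = 54/6 = 9
te_Submission = (4 + 4·5 + 18)/6 = 42/6 = 7

Forward pass:
ES_Pilot data = 0; EF_Pilot data = 5
ES_Data collection = 0; EF_Data collection = 4
ES_Data cleaning = 5; EF_Data cleaning = 5+8 = 13
ES_Analysis = 4; EF_Analysis = 4+5 = 9
ES_Draft manuscript = max(EF_Pilot data=5, EF_Data collection=4) = 5; EF_Draft manuscript = 5+14 = 19
ES_Internal review = 19; EF_Internal review = 19+9 = 28
ES_Submission = max(EF_Data collection=4, EF_Data cleaning=13, EF_Analysis=9, EF_Internal review=28) = 28; EF_Submission = 28+7 = 35
Expected project duration μ = 35 days. Critical path: Pilot data → Draft manuscript → Internal review → Submission.

Backward pass:
LF_Submission = 35; LS_Submission = 35−7 = 28
LF_Internal review = LS_Submission = 28; LS_Internal review = 28−9 = 19
LF_Draft manuscript = LS_Internal review = 19; LS_Draft manuscript = 19−14 = 5
LF_Analysis = LS_Submission = 28; LS_Analysis = 28−5 = 23
LF_Data cleaning = LS_Submission = 28; LS_Data cleaning = 28−8 = 20
LF_Data collection = min(LS_Analysis=23, LS_Draft manuscript=5, LS_Submission=28) = 5; LS_Data collection = 5−4 = 1
LF_Pilot data = min(LS_Data cleaning=20, LS_Draft manuscript=5) = 5; LS_Pilot data = 5−5 = 0
Slack_Analysis = LS_Analysis − ES_Analysis = 23 − 4 = 19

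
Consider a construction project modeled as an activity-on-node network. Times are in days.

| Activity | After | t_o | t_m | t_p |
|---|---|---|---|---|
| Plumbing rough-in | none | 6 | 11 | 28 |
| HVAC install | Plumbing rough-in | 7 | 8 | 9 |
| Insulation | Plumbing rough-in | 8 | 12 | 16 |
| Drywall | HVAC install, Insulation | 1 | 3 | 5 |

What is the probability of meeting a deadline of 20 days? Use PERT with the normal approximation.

te_Plumbing rough-in = (6 + 4·11 + 28)/6 = 78/6 = 13; σ²_Plumbing rough-in = ((28−6)/6)² = 13.444
te_HVAC install = (7 + 4·8 + 9)/6 = 48/6 = 8; σ²_HVAC install = ((9−7)/6)² = 0.111
te_Insulation = (8 + 4·12 + 16)/6 = 72/6 = 12; σ²_Insulation = ((16−8)/6)² = 1.778
te_Drywall = (1 + 4·3 + 5)/6 = 18/6 = 3; σ²_Drywall = ((5−1)/6)² = 0.444

Forward pass:
ES_Plumbing rough-in = 0; EF_Plumbing rough-in = 13
ES_HVAC install = 13; EF_HVAC install = 13+8 = 21
ES_Insulation = 13; EF_Insulation = 13+12 = 25
ES_Drywall = max(EF_HVAC install=21, EF_Insulation=25) = 25; EF_Drywall = 25+3 = 28
Expected project duration μ = 28 days. Critical path: Plumbing rough-in → Insulation → Drywall.

Variance along critical path = 13.444 + 1.778 + 0.444 = 15.667; σ = √15.667 = 3.958 days.
Z = (20 − 28) / 3.958 = -2.021
P(T ≤ 20) = Φ(-2.021) ≈ 0.022

0.022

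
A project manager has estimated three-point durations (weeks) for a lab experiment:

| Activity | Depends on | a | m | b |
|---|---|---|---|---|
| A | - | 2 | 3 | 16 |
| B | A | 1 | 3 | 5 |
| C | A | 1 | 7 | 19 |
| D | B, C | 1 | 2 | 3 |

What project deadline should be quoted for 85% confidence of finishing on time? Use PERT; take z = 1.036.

te_A = (2 + 4·3 + 16)/6 = 30/6 = 5; σ²_A = ((16−2)/6)² = 5.444
te_B = (1 + 4·3 + 5)/6 = 18/6 = 3; σ²_B = ((5−1)/6)² = 0.444
te_C = (1 + 4·7 + 19)/6 = 48/6 = 8; σ²_C = ((19−1)/6)² = 9.000
te_D = (1 + 4·2 + 3)/6 = 12/6 = 2; σ²_D = ((3−1)/6)² = 0.111

Forward pass:
ES_A = 0; EF_A = 5
ES_B = 5; EF_B = 5+3 = 8
ES_C = 5; EF_C = 5+8 = 13
ES_D = max(EF_B=8, EF_C=13) = 13; EF_D = 13+2 = 15
Expected project duration μ = 15 weeks. Critical path: A → C → D.

Variance along critical path = 5.444 + 9.000 + 0.111 = 14.556; σ = 3.815 weeks.
D = μ + z·σ = 15 + 1.036·3.815 = 19.0 weeks

19.0 weeks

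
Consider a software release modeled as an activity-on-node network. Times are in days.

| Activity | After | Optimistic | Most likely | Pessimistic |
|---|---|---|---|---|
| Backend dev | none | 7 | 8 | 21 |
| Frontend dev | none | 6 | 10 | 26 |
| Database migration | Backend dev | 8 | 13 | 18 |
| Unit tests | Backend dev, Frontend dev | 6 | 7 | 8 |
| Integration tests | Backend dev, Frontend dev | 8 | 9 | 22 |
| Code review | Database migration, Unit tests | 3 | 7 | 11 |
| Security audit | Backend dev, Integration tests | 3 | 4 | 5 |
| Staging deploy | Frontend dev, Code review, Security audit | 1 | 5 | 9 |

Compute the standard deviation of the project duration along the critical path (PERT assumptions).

3.43 days

te_Backend dev = (7 + 4·8 + 21)/6 = 60/6 = 10; σ²_Backend dev = ((21−7)/6)² = 5.444
te_Frontend dev = (6 + 4·10 + 26)/6 = 72/6 = 12; σ²_Frontend dev = ((26−6)/6)² = 11.111
te_Database migration = (8 + 4·13 + 18)/6 = 78/6 = 13; σ²_Database migration = ((18−8)/6)² = 2.778
te_Unit tests = (6 + 4·7 + 8)/6 = 42/6 = 7; σ²_Unit tests = ((8−6)/6)² = 0.111
te_Integration tests = (8 + 4·9 + 22)/6 = 66/6 = 11; σ²_Integration tests = ((22−8)/6)² = 5.444
te_Code review = (3 + 4·7 + 11)/6 = 42/6 = 7; σ²_Code review = ((11−3)/6)² = 1.778
te_Security audit = (3 + 4·4 + 5)/6 = 24/6 = 4; σ²_Security audit = ((5−3)/6)² = 0.111
te_Staging deploy = (1 + 4·5 + 9)/6 = 30/6 = 5; σ²_Staging deploy = ((9−1)/6)² = 1.778

Forward pass:
ES_Backend dev = 0; EF_Backend dev = 10
ES_Frontend dev = 0; EF_Frontend dev = 12
ES_Database migration = 10; EF_Database migration = 10+13 = 23
ES_Unit tests = max(EF_Backend dev=10, EF_Frontend dev=12) = 12; EF_Unit tests = 12+7 = 19
ES_Integration tests = max(EF_Backend dev=10, EF_Frontend dev=12) = 12; EF_Integration tests = 12+11 = 23
ES_Code review = max(EF_Database migration=23, EF_Unit tests=19) = 23; EF_Code review = 23+7 = 30
ES_Security audit = max(EF_Backend dev=10, EF_Integration tests=23) = 23; EF_Security audit = 23+4 = 27
ES_Staging deploy = max(EF_Frontend dev=12, EF_Code review=30, EF_Security audit=27) = 30; EF_Staging deploy = 30+5 = 35
Expected project duration μ = 35 days. Critical path: Backend dev → Database migration → Code review → Staging deploy.

Variance along critical path = 5.444 + 2.778 + 1.778 + 1.778 = 11.778
σ = √11.778 = 3.432 days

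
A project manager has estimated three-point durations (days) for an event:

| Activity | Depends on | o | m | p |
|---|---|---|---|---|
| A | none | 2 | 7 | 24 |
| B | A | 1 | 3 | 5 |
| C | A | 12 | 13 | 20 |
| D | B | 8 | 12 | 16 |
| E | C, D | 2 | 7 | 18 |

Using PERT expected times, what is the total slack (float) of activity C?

1 days

te_A = (2 + 4·7 + 24)/6 = 54/6 = 9
te_B = (1 + 4·3 + 5)/6 = 18/6 = 3
te_C = (12 + 4·13 + 20)/6 = 84/6 = 14
te_D = (8 + 4·12 + 16)/6 = 72/6 = 12
te_E = (2 + 4·7 + 18)/6 = 48/6 = 8

Forward pass:
ES_A = 0; EF_A = 9
ES_B = 9; EF_B = 9+3 = 12
ES_C = 9; EF_C = 9+14 = 23
ES_D = 12; EF_D = 12+12 = 24
ES_E = max(EF_C=23, EF_D=24) = 24; EF_E = 24+8 = 32
Expected project duration μ = 32 days. Critical path: A → B → D → E.

Backward pass:
LF_E = 32; LS_E = 32−8 = 24
LF_D = LS_E = 24; LS_D = 24−12 = 12
LF_C = LS_E = 24; LS_C = 24−14 = 10
LF_B = LS_D = 12; LS_B = 12−3 = 9
LF_A = min(LS_B=9, LS_C=10) = 9; LS_A = 9−9 = 0
Slack_C = LS_C − ES_C = 10 − 9 = 1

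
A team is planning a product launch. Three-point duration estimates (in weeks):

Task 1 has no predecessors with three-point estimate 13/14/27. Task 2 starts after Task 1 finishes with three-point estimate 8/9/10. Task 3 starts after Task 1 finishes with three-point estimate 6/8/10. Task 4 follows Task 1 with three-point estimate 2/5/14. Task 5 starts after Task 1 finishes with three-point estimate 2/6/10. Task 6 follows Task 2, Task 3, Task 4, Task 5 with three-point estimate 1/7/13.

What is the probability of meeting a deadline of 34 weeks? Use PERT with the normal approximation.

te_Task 1 = (13 + 4·14 + 27)/6 = 96/6 = 16; σ²_Task 1 = ((27−13)/6)² = 5.444
te_Task 2 = (8 + 4·9 + 10)/6 = 54/6 = 9; σ²_Task 2 = ((10−8)/6)² = 0.111
te_Task 3 = (6 + 4·8 + 10)/6 = 48/6 = 8; σ²_Task 3 = ((10−6)/6)² = 0.444
te_Task 4 = (2 + 4·5 + 14)/6 = 36/6 = 6; σ²_Task 4 = ((14−2)/6)² = 4.000
te_Task 5 = (2 + 4·6 + 10)/6 = 36/6 = 6; σ²_Task 5 = ((10−2)/6)² = 1.778
te_Task 6 = (1 + 4·7 + 13)/6 = 42/6 = 7; σ²_Task 6 = ((13−1)/6)² = 4.000

Forward pass:
ES_Task 1 = 0; EF_Task 1 = 16
ES_Task 2 = 16; EF_Task 2 = 16+9 = 25
ES_Task 3 = 16; EF_Task 3 = 16+8 = 24
ES_Task 4 = 16; EF_Task 4 = 16+6 = 22
ES_Task 5 = 16; EF_Task 5 = 16+6 = 22
ES_Task 6 = max(EF_Task 2=25, EF_Task 3=24, EF_Task 4=22, EF_Task 5=22) = 25; EF_Task 6 = 25+7 = 32
Expected project duration μ = 32 weeks. Critical path: Task 1 → Task 2 → Task 6.

Variance along critical path = 5.444 + 0.111 + 4.000 = 9.556; σ = √9.556 = 3.091 weeks.
Z = (34 − 32) / 3.091 = 0.647
P(T ≤ 34) = Φ(0.647) ≈ 0.741

0.741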